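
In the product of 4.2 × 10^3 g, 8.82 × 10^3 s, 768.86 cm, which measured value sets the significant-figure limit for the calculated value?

4.2 × 10^3 g → 2 s.f.; 8.82 × 10^3 s → 3 s.f.; 768.86 cm → 5 s.f.
The fewest is 2 significant figures, from 4.2 × 10^3 g.

4.2 × 10^3 g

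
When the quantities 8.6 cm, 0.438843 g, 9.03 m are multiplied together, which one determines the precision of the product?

8.6 cm → 2 s.f.; 0.438843 g → 6 s.f.; 9.03 m → 3 s.f.
The fewest is 2 significant figures, from 8.6 cm.

8.6 cm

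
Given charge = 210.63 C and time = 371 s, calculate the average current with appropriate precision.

average current = 210.63 C ÷ 371 s = 0.567735849057… A.
210.63 has 5 significant figures; 371 has 3.
Division/multiplication keeps the fewest: 3 significant figures.
Rounded: 0.568 A.

0.568 A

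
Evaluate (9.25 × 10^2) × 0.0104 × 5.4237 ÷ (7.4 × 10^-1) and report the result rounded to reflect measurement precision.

(9.25 × 10^2) × 0.0104 × 5.4237 ÷ (7.4 × 10^-1) = 70.5081
Multiplication/division keeps the fewest significant figures: 9.25 × 10^2 → 3 s.f., 0.0104 → 3 s.f., 5.4237 → 5 s.f., 7.4 × 10^-1 → 2 s.f.; limit is 2.
Rounded to 2 significant figures: 71.

71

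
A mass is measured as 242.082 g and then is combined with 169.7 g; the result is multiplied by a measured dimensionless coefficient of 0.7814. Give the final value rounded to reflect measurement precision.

321.8 g

242.082 g + 169.7 g = 411.782 g; the sum is limited to 1 decimal place (4 s.f.).
Carrying full precision, 411.782 × 0.7814 = 321.7664548 g; 0.7814 has 4 s.f., so the result keeps min(4, 4) = 4 s.f.
Rounded to 4 significant figures: 321.8 g.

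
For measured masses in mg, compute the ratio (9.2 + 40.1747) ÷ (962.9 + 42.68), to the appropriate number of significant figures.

4.91 × 10^-2

9.2 + 40.1747 = 49.3747, limited to 1 d.p. → 3 s.f.; 962.9 + 42.68 = 1005.58, limited to 1 d.p. → 5 s.f.
Carrying full precision, 49.3747 ÷ 1005.58 = 0.0491007179936…; keep min(3, 5) = 3 s.f.
Rounded to 3 significant figures: 4.91 × 10^-2.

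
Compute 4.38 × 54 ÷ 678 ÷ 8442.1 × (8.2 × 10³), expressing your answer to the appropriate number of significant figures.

4.38 × 54 ÷ 678 ÷ 8442.1 × (8.2 × 10³) = 0.338845355028…
Multiplication/division keeps the fewest significant figures: 4.38 → 3 s.f., 54 → 2 s.f., 678 → 3 s.f., 8442.1 → 5 s.f., 8.2 × 10³ → 2 s.f.; limit is 2.
Rounded to 2 significant figures: 0.34.

0.34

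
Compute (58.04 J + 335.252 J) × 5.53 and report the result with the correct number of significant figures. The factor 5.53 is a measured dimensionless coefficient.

2.17 × 10^3 J

58.04 J + 335.252 J = 393.292 J; the sum is limited to 2 decimal places (5 s.f.).
Carrying full precision, 393.292 × 5.53 = 2174.90476 J; 5.53 has 3 s.f., so the result keeps min(5, 3) = 3 s.f.
Rounded to 3 significant figures: 2.17 × 10^3 J.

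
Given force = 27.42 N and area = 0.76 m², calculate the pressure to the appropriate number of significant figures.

36 Pa

pressure = 27.42 N ÷ 0.76 m² = 36.0789473684… Pa.
27.42 has 4 significant figures; 0.76 has 2.
Division/multiplication keeps the fewest: 2 significant figures.
Rounded: 36 Pa.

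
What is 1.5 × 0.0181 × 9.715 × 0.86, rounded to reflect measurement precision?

0.23

1.5 × 0.0181 × 9.715 × 0.86 = 0.226835535
Multiplication/division keeps the fewest significant figures: 1.5 → 2 s.f., 0.0181 → 3 s.f., 9.715 → 4 s.f., 0.86 → 2 s.f.; limit is 2.
Rounded to 2 significant figures: 0.23.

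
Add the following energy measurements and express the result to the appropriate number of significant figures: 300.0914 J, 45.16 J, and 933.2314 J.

300.0914 J + 45.16 J + 933.2314 J = 1278.4828 J.
Addition/subtraction keeps the fewest decimal places: 300.0914 → 4 decimal places, 45.16 → 2 decimal places, 933.2314 → 4 decimal places; limit is 2.
Rounded to 2 decimal places: 1278.48 J.

1278.48 J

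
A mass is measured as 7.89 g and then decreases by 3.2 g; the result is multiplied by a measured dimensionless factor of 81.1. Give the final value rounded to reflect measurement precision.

3.8 × 10² g

7.89 g − 3.2 g = 4.69 g; the difference is limited to 1 decimal place (2 s.f.).
Carrying full precision, 4.69 × 81.1 = 380.359 g; 81.1 has 3 s.f., so the result keeps min(2, 3) = 2 s.f.
Rounded to 2 significant figures: 3.8 × 10² g.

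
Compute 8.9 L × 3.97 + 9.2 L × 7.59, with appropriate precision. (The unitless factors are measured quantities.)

8.9 × 3.97 = 35.333 → 35 L (2 s.f., last digit at the 10^0 place).
9.2 × 7.59 = 69.828 → 7.0 × 10¹ L (2 s.f., last digit at the 10^0 place).
Sum: 105.161 L; keep the coarser place, 10^0.
Result: 105 L.

105 L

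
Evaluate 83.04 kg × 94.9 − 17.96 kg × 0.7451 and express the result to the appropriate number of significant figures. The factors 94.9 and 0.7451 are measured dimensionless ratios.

7.87 × 10^3 kg

83.04 × 94.9 = 7880.496 → 7.88 × 10^3 kg (3 s.f., last digit at the 10^1 place).
17.96 × 0.7451 = 13.381996 → 13.38 kg (4 s.f., last digit at the 10^-2 place).
Difference: 7867.114004 kg; keep the coarser place, 10^1.
Result: 7.87 × 10^3 kg.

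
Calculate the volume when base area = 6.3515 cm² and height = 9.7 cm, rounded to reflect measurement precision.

62 cm³

volume = 6.3515 cm² × 9.7 cm = 61.60955 cm³.
6.3515 has 5 significant figures; 9.7 has 2.
Division/multiplication keeps the fewest: 2 significant figures.
Rounded: 62 cm³.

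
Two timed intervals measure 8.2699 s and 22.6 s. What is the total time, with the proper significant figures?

30.9 s

8.2699 s + 22.6 s = 30.8699 s.
Addition/subtraction keeps the fewest decimal places: 8.2699 → 4 decimal places, 22.6 → 1 decimal place; limit is 1.
Rounded to 1 decimal place: 30.9 s.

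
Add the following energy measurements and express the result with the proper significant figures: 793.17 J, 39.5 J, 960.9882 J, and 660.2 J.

2.4539 × 10³ J

793.17 J + 39.5 J + 960.9882 J + 660.2 J = 2453.8582 J.
Addition/subtraction keeps the fewest decimal places: 793.17 → 2 decimal places, 39.5 → 1 decimal place, 960.9882 → 4 decimal places, 660.2 → 1 decimal place; limit is 1.
Rounded to 1 decimal place: 2.4539 × 10³ J.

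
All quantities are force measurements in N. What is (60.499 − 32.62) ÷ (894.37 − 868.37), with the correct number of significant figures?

1.072

60.499 − 32.62 = 27.879, limited to 2 d.p. → 4 s.f.; 894.37 − 868.37 = 26.00, limited to 2 d.p. → 4 s.f.
Carrying full precision, 27.879 ÷ 26.00 = 1.07226923077…; keep min(4, 4) = 4 s.f.
Rounded to 4 significant figures: 1.072.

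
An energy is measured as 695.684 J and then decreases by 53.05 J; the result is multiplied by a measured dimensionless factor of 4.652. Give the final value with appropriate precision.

2.990 × 10³ J

695.684 J − 53.05 J = 642.634 J; the difference is limited to 2 decimal places (5 s.f.).
Carrying full precision, 642.634 × 4.652 = 2989.533368 J; 4.652 has 4 s.f., so the result keeps min(5, 4) = 4 s.f.
Rounded to 4 significant figures: 2.990 × 10³ J.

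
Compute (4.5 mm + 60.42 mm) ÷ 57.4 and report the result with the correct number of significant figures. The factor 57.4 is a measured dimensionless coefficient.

4.5 mm + 60.42 mm = 64.92 mm; the sum is limited to 1 decimal place (3 s.f.).
Carrying full precision, 64.92 ÷ 57.4 = 1.13101045296… mm; 57.4 has 3 s.f., so the result keeps min(3, 3) = 3 s.f.
Rounded to 3 significant figures: 1.13 mm.

1.13 mm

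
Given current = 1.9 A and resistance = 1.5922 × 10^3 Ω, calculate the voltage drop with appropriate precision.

3.0 × 10^3 V

voltage drop = 1.9 A × 1.5922 × 10^3 Ω = 3025.18 V.
1.9 has 2 significant figures; 1.5922 × 10^3 has 5.
Division/multiplication keeps the fewest: 2 significant figures.
Rounded: 3.0 × 10^3 V.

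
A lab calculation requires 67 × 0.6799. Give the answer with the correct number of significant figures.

67 × 0.6799 = 45.5533
Multiplication/division keeps the fewest significant figures: 67 → 2 s.f., 0.6799 → 4 s.f.; limit is 2.
Rounded to 2 significant figures: 46.

46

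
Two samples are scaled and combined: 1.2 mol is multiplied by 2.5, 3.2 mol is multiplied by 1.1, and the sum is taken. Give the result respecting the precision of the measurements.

6.5 mol

1.2 × 2.5 = 3 → 3.0 mol (2 s.f., last digit at the 10^-1 place).
3.2 × 1.1 = 3.52 → 3.5 mol (2 s.f., last digit at the 10^-1 place).
Sum: 6.52 mol; keep the coarser place, 10^-1.
Result: 6.5 mol.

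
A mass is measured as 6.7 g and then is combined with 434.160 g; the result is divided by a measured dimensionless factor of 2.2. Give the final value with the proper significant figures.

2.0 × 10^2 g

6.7 g + 434.160 g = 440.860 g; the sum is limited to 1 decimal place (4 s.f.).
Carrying full precision, 440.860 ÷ 2.2 = 200.390909091… g; 2.2 has 2 s.f., so the result keeps min(4, 2) = 2 s.f.
Rounded to 2 significant figures: 2.0 × 10^2 g.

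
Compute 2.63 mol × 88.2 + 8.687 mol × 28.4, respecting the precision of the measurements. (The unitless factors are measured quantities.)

2.63 × 88.2 = 231.966 → 2.32 × 10^2 mol (3 s.f., last digit at the 10^0 place).
8.687 × 28.4 = 246.7108 → 247 mol (3 s.f., last digit at the 10^0 place).
Sum: 478.6768 mol; keep the coarser place, 10^0.
Result: 479 mol.

479 mol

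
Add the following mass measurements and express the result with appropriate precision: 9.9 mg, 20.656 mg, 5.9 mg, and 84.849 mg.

9.9 mg + 20.656 mg + 5.9 mg + 84.849 mg = 121.305 mg.
Addition/subtraction keeps the fewest decimal places: 9.9 → 1 decimal place, 20.656 → 3 decimal places, 5.9 → 1 decimal place, 84.849 → 3 decimal places; limit is 1.
Rounded to 1 decimal place: 121.3 mg.

121.3 mg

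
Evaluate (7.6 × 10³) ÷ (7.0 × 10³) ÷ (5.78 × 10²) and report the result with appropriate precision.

0.0019

(7.6 × 10³) ÷ (7.0 × 10³) ÷ (5.78 × 10²) = 0.00187839841819…
Multiplication/division keeps the fewest significant figures: 7.6 × 10³ → 2 s.f., 7.0 × 10³ → 2 s.f., 5.78 × 10² → 3 s.f.; limit is 2.
Rounded to 2 significant figures: 0.0019.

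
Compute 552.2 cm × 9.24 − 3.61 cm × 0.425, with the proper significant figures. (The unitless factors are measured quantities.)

552.2 × 9.24 = 5102.328 → 5.10 × 10^3 cm (3 s.f., last digit at the 10^1 place).
3.61 × 0.425 = 1.53425 → 1.53 cm (3 s.f., last digit at the 10^-2 place).
Difference: 5100.79375 cm; keep the coarser place, 10^1.
Result: 5.10 × 10^3 cm.

5.10 × 10^3 cm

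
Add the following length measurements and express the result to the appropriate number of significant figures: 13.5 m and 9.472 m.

13.5 m + 9.472 m = 22.972 m.
Addition/subtraction keeps the fewest decimal places: 13.5 → 1 decimal place, 9.472 → 3 decimal places; limit is 1.
Rounded to 1 decimal place: 23.0 m.

23.0 m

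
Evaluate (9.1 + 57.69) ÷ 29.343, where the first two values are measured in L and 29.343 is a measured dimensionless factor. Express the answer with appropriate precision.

2.28 L

9.1 L + 57.69 L = 66.79 L; the sum is limited to 1 decimal place (3 s.f.).
Carrying full precision, 66.79 ÷ 29.343 = 2.27618171284… L; 29.343 has 5 s.f., so the result keeps min(3, 5) = 3 s.f.
Rounded to 3 significant figures: 2.28 L.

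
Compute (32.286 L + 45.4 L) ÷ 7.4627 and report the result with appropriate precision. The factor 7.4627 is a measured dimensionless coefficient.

10.4 L

32.286 L + 45.4 L = 77.686 L; the sum is limited to 1 decimal place (3 s.f.).
Carrying full precision, 77.686 ÷ 7.4627 = 10.4099052622… L; 7.4627 has 5 s.f., so the result keeps min(3, 5) = 3 s.f.
Rounded to 3 significant figures: 10.4 L.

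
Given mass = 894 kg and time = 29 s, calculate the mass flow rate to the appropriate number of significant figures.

mass flow rate = 894 kg ÷ 29 s = 30.8275862069… kg/s.
894 has 3 significant figures; 29 has 2.
Division/multiplication keeps the fewest: 2 significant figures.
Rounded: 31 kg/s.

31 kg/s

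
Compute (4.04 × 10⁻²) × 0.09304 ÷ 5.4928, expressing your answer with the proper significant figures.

(4.04 × 10⁻²) × 0.09304 ÷ 5.4928 = 0.000684316923973…
Multiplication/division keeps the fewest significant figures: 4.04 × 10⁻² → 3 s.f., 0.09304 → 4 s.f., 5.4928 → 5 s.f.; limit is 3.
Rounded to 3 significant figures: 6.84 × 10⁻⁴.

6.84 × 10⁻⁴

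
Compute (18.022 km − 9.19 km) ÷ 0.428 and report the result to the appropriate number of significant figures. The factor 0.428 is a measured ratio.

18.022 km − 9.19 km = 8.832 km; the difference is limited to 2 decimal places (3 s.f.).
Carrying full precision, 8.832 ÷ 0.428 = 20.6355140187… km; 0.428 has 3 s.f., so the result keeps min(3, 3) = 3 s.f.
Rounded to 3 significant figures: 20.6 km.

20.6 km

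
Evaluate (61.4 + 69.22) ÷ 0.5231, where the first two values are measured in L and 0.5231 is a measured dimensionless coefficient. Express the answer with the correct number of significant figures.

249.7 L

61.4 L + 69.22 L = 130.62 L; the sum is limited to 1 decimal place (4 s.f.).
Carrying full precision, 130.62 ÷ 0.5231 = 249.703689543… L; 0.5231 has 4 s.f., so the result keeps min(4, 4) = 4 s.f.
Rounded to 4 significant figures: 249.7 L.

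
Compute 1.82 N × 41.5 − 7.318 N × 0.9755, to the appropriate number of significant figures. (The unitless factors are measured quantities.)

68.4 N

1.82 × 41.5 = 75.53 → 75.5 N (3 s.f., last digit at the 10^-1 place).
7.318 × 0.9755 = 7.138709 → 7.139 N (4 s.f., last digit at the 10^-3 place).
Difference: 68.391291 N; keep the coarser place, 10^-1.
Result: 68.4 N.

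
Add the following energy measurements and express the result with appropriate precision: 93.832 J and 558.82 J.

652.65 J

93.832 J + 558.82 J = 652.652 J.
Addition/subtraction keeps the fewest decimal places: 93.832 → 3 decimal places, 558.82 → 2 decimal places; limit is 2.
Rounded to 2 decimal places: 652.65 J.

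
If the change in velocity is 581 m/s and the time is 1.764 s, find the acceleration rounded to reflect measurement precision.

329 m/s²

acceleration = 581 m/s ÷ 1.764 s = 329.365079365… m/s².
581 has 3 significant figures; 1.764 has 4.
Division/multiplication keeps the fewest: 3 significant figures.
Rounded: 329 m/s².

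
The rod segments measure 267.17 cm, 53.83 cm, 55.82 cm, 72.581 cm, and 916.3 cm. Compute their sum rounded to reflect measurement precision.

267.17 cm + 53.83 cm + 55.82 cm + 72.581 cm + 916.3 cm = 1365.701 cm.
Addition/subtraction keeps the fewest decimal places: 267.17 → 2 decimal places, 53.83 → 2 decimal places, 55.82 → 2 decimal places, 72.581 → 3 decimal places, 916.3 → 1 decimal place; limit is 1.
Rounded to 1 decimal place: 1365.7 cm.

1365.7 cm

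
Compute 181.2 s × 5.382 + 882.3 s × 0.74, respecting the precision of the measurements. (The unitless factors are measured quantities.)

181.2 × 5.382 = 975.2184 → 975.2 s (4 s.f., last digit at the 10^-1 place).
882.3 × 0.74 = 652.902 → 6.5 × 10^2 s (2 s.f., last digit at the 10^1 place).
Sum: 1628.1204 s; keep the coarser place, 10^1.
Result: 1.63 × 10^3 s.

1.63 × 10^3 s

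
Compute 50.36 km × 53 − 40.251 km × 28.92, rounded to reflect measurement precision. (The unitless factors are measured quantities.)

50.36 × 53 = 2669.08 → 2.7 × 10³ km (2 s.f., last digit at the 10^2 place).
40.251 × 28.92 = 1164.05892 → 1164 km (4 s.f., last digit at the 10^0 place).
Difference: 1505.02108 km; keep the coarser place, 10^2.
Result: 1.5 × 10³ km.

1.5 × 10³ km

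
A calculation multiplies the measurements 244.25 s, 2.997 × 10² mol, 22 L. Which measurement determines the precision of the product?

244.25 s → 5 s.f.; 2.997 × 10² mol → 4 s.f.; 22 L → 2 s.f.
The fewest is 2 significant figures, from 22 L.

22 L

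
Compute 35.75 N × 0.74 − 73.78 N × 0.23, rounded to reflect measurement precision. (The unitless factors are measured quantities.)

9 N

35.75 × 0.74 = 26.455 → 26 N (2 s.f., last digit at the 10^0 place).
73.78 × 0.23 = 16.9694 → 17 N (2 s.f., last digit at the 10^0 place).
Difference: 9.4856 N; keep the coarser place, 10^0.
Result: 9 N.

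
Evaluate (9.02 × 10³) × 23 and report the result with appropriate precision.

2.1 × 10⁵

(9.02 × 10³) × 23 = 207460
Multiplication/division keeps the fewest significant figures: 9.02 × 10³ → 3 s.f., 23 → 2 s.f.; limit is 2.
Rounded to 2 significant figures: 2.1 × 10⁵.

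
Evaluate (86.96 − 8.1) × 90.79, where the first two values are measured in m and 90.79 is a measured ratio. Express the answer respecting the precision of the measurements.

86.96 m − 8.1 m = 78.86 m; the difference is limited to 1 decimal place (3 s.f.).
Carrying full precision, 78.86 × 90.79 = 7159.6994 m; 90.79 has 4 s.f., so the result keeps min(3, 4) = 3 s.f.
Rounded to 3 significant figures: 7.16 × 10³ m.

7.16 × 10³ m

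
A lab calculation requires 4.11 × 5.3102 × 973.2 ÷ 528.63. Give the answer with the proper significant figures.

4.11 × 5.3102 × 973.2 ÷ 528.63 = 40.179358134…
Multiplication/division keeps the fewest significant figures: 4.11 → 3 s.f., 5.3102 → 5 s.f., 973.2 → 4 s.f., 528.63 → 5 s.f.; limit is 3.
Rounded to 3 significant figures: 40.2.

40.2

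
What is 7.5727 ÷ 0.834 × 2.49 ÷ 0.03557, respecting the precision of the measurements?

7.5727 ÷ 0.834 × 2.49 ÷ 0.03557 = 635.623848405…
Multiplication/division keeps the fewest significant figures: 7.5727 → 5 s.f., 0.834 → 3 s.f., 2.49 → 3 s.f., 0.03557 → 4 s.f.; limit is 3.
Rounded to 3 significant figures: 636.

636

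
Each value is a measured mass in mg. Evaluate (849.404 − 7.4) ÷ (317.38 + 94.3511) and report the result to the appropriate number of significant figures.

849.404 − 7.4 = 842.004, limited to 1 d.p. → 4 s.f.; 317.38 + 94.3511 = 411.7311, limited to 2 d.p. → 5 s.f.
Carrying full precision, 842.004 ÷ 411.7311 = 2.04503376111…; keep min(4, 5) = 4 s.f.
Rounded to 4 significant figures: 2.045.

2.045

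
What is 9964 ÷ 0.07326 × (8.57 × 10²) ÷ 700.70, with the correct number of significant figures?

1.66 × 10⁵

9964 ÷ 0.07326 × (8.57 × 10²) ÷ 700.70 = 166347.205308…
Multiplication/division keeps the fewest significant figures: 9964 → 4 s.f., 0.07326 → 4 s.f., 8.57 × 10² → 3 s.f., 700.70 → 5 s.f.; limit is 3.
Rounded to 3 significant figures: 1.66 × 10⁵.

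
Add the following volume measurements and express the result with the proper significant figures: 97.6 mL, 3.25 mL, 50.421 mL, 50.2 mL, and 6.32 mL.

207.8 mL

97.6 mL + 3.25 mL + 50.421 mL + 50.2 mL + 6.32 mL = 207.791 mL.
Addition/subtraction keeps the fewest decimal places: 97.6 → 1 decimal place, 3.25 → 2 decimal places, 50.421 → 3 decimal places, 50.2 → 1 decimal place, 6.32 → 2 decimal places; limit is 1.
Rounded to 1 decimal place: 207.8 mL.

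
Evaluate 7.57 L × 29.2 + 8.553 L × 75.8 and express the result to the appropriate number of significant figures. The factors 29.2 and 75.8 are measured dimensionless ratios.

8.69 × 10^2 L

7.57 × 29.2 = 221.044 → 221 L (3 s.f., last digit at the 10^0 place).
8.553 × 75.8 = 648.3174 → 648 L (3 s.f., last digit at the 10^0 place).
Sum: 869.3614 L; keep the coarser place, 10^0.
Result: 8.69 × 10^2 L.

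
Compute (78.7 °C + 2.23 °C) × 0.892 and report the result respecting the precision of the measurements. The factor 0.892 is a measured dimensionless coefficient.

78.7 °C + 2.23 °C = 80.93 °C; the sum is limited to 1 decimal place (3 s.f.).
Carrying full precision, 80.93 × 0.892 = 72.18956 °C; 0.892 has 3 s.f., so the result keeps min(3, 3) = 3 s.f.
Rounded to 3 significant figures: 72.2 °C.

72.2 °C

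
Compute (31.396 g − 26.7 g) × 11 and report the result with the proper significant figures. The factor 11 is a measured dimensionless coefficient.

31.396 g − 26.7 g = 4.696 g; the difference is limited to 1 decimal place (2 s.f.).
Carrying full precision, 4.696 × 11 = 51.656 g; 11 has 2 s.f., so the result keeps min(2, 2) = 2 s.f.
Rounded to 2 significant figures: 52 g.

52 g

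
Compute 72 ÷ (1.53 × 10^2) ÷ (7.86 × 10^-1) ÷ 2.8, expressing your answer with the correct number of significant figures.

0.21

72 ÷ (1.53 × 10^2) ÷ (7.86 × 10^-1) ÷ 2.8 = 0.213825988411…
Multiplication/division keeps the fewest significant figures: 72 → 2 s.f., 1.53 × 10^2 → 3 s.f., 7.86 × 10^-1 → 3 s.f., 2.8 → 2 s.f.; limit is 2.
Rounded to 2 significant figures: 0.21.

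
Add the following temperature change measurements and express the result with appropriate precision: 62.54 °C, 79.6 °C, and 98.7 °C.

62.54 °C + 79.6 °C + 98.7 °C = 240.84 °C.
Addition/subtraction keeps the fewest decimal places: 62.54 → 2 decimal places, 79.6 → 1 decimal place, 98.7 → 1 decimal place; limit is 1.
Rounded to 1 decimal place: 240.8 °C.

240.8 °C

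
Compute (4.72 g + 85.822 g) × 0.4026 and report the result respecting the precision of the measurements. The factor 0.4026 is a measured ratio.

36.45 g

4.72 g + 85.822 g = 90.542 g; the sum is limited to 2 decimal places (4 s.f.).
Carrying full precision, 90.542 × 0.4026 = 36.4522092 g; 0.4026 has 4 s.f., so the result keeps min(4, 4) = 4 s.f.
Rounded to 4 significant figures: 36.45 g.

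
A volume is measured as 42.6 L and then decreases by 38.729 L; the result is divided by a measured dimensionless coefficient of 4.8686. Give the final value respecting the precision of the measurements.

0.80 L

42.6 L − 38.729 L = 3.871 L; the difference is limited to 1 decimal place (2 s.f.).
Carrying full precision, 3.871 ÷ 4.8686 = 0.795095099207… L; 4.8686 has 5 s.f., so the result keeps min(2, 5) = 2 s.f.
Rounded to 2 significant figures: 0.80 L.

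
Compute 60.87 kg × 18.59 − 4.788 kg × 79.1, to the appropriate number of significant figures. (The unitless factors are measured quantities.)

60.87 × 18.59 = 1131.5733 → 1132 kg (4 s.f., last digit at the 10^0 place).
4.788 × 79.1 = 378.7308 → 379 kg (3 s.f., last digit at the 10^0 place).
Difference: 752.8425 kg; keep the coarser place, 10^0.
Result: 753 kg.

753 kg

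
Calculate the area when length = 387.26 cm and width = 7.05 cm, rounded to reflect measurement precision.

2.73 × 10³ cm²

area = 387.26 cm × 7.05 cm = 2730.183 cm².
387.26 has 5 significant figures; 7.05 has 3.
Division/multiplication keeps the fewest: 3 significant figures.
Rounded: 2.73 × 10³ cm².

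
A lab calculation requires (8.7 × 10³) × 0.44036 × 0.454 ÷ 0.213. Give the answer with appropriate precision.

(8.7 × 10³) × 0.44036 × 0.454 ÷ 0.213 = 8165.88698592…
Multiplication/division keeps the fewest significant figures: 8.7 × 10³ → 2 s.f., 0.44036 → 5 s.f., 0.454 → 3 s.f., 0.213 → 3 s.f.; limit is 2.
Rounded to 2 significant figures: 8.2 × 10³.

8.2 × 10³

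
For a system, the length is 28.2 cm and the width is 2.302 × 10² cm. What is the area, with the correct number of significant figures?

area = 28.2 cm × 2.302 × 10² cm = 6491.64 cm².
28.2 has 3 significant figures; 2.302 × 10² has 4.
Division/multiplication keeps the fewest: 3 significant figures.
Rounded: 6.49 × 10³ cm².

6.49 × 10³ cm²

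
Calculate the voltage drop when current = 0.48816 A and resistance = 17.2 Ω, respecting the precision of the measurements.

8.40 V

voltage drop = 0.48816 A × 17.2 Ω = 8.396352 V.
0.48816 has 5 significant figures; 17.2 has 3.
Division/multiplication keeps the fewest: 3 significant figures.
Rounded: 8.40 V.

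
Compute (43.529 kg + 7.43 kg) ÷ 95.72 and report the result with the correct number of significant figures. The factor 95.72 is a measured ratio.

0.5324 kg

43.529 kg + 7.43 kg = 50.959 kg; the sum is limited to 2 decimal places (4 s.f.).
Carrying full precision, 50.959 ÷ 95.72 = 0.532375679064… kg; 95.72 has 4 s.f., so the result keeps min(4, 4) = 4 s.f.
Rounded to 4 significant figures: 0.5324 kg.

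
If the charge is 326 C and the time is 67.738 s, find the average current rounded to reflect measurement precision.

4.81 A

average current = 326 C ÷ 67.738 s = 4.81266054504… A.
326 has 3 significant figures; 67.738 has 5.
Division/multiplication keeps the fewest: 3 significant figures.
Rounded: 4.81 A.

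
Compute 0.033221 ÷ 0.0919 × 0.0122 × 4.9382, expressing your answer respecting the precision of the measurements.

2.18 × 10⁻²

0.033221 ÷ 0.0919 × 0.0122 × 4.9382 = 0.0217783862333…
Multiplication/division keeps the fewest significant figures: 0.033221 → 5 s.f., 0.0919 → 3 s.f., 0.0122 → 3 s.f., 4.9382 → 5 s.f.; limit is 3.
Rounded to 3 significant figures: 2.18 × 10⁻².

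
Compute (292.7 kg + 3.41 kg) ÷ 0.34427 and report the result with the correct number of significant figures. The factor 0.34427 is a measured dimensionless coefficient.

860.1 kg

292.7 kg + 3.41 kg = 296.11 kg; the sum is limited to 1 decimal place (4 s.f.).
Carrying full precision, 296.11 ÷ 0.34427 = 860.109797543… kg; 0.34427 has 5 s.f., so the result keeps min(4, 5) = 4 s.f.
Rounded to 4 significant figures: 860.1 kg.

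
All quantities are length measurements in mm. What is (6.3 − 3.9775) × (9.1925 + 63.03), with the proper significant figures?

6.3 − 3.9775 = 2.3225, limited to 1 d.p. → 2 s.f.; 9.1925 + 63.03 = 72.2225, limited to 2 d.p. → 4 s.f.
Carrying full precision, 2.3225 × 72.2225 = 167.73675625; keep min(2, 4) = 2 s.f.
Rounded to 2 significant figures: 1.7 × 10^2 mm².

1.7 × 10^2 mm²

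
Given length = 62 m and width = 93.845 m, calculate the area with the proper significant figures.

area = 62 m × 93.845 m = 5818.39 m².
62 has 2 significant figures; 93.845 has 5.
Division/multiplication keeps the fewest: 2 significant figures.
Rounded: 5.8 × 10^3 m².

5.8 × 10^3 m²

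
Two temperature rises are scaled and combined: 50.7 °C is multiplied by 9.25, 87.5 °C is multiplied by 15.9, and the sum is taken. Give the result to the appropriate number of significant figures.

50.7 × 9.25 = 468.975 → 469 °C (3 s.f., last digit at the 10^0 place).
87.5 × 15.9 = 1391.25 → 1.39 × 10^3 °C (3 s.f., last digit at the 10^1 place).
Sum: 1860.225 °C; keep the coarser place, 10^1.
Result: 1.86 × 10^3 °C.

1.86 × 10^3 °C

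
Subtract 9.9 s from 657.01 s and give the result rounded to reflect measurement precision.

647.1 s

657.01 s − 9.9 s = 647.11 s.
Addition/subtraction keeps the fewest decimal places: 657.01 → 2 decimal places, 9.9 → 1 decimal place; limit is 1.
Rounded to 1 decimal place: 647.1 s.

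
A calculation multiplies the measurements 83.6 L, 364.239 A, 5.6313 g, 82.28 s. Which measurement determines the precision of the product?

83.6 L → 3 s.f.; 364.239 A → 6 s.f.; 5.6313 g → 5 s.f.; 82.28 s → 4 s.f.
The fewest is 3 significant figures, from 83.6 L.

83.6 L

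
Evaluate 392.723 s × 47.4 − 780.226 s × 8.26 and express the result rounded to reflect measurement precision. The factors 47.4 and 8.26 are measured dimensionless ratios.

392.723 × 47.4 = 18615.0702 → 1.86 × 10⁴ s (3 s.f., last digit at the 10^2 place).
780.226 × 8.26 = 6444.66676 → 6.44 × 10³ s (3 s.f., last digit at the 10^1 place).
Difference: 12170.40344 s; keep the coarser place, 10^2.
Result: 1.22 × 10⁴ s.

1.22 × 10⁴ s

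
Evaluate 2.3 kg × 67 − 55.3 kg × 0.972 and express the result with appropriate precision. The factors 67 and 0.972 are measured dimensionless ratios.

2.3 × 67 = 154.1 → 1.5 × 10^2 kg (2 s.f., last digit at the 10^1 place).
55.3 × 0.972 = 53.7516 → 53.8 kg (3 s.f., last digit at the 10^-1 place).
Difference: 100.3484 kg; keep the coarser place, 10^1.
Result: 1.0 × 10^2 kg.

1.0 × 10^2 kg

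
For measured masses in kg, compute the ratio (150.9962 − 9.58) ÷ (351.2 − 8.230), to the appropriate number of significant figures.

0.4123

150.9962 − 9.58 = 141.4162, limited to 2 d.p. → 5 s.f.; 351.2 − 8.230 = 342.970, limited to 1 d.p. → 4 s.f.
Carrying full precision, 141.4162 ÷ 342.970 = 0.41232819197…; keep min(5, 4) = 4 s.f.
Rounded to 4 significant figures: 0.4123.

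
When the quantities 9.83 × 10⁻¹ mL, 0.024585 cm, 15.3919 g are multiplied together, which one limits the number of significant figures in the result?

9.83 × 10⁻¹ mL

9.83 × 10⁻¹ mL → 3 s.f.; 0.024585 cm → 5 s.f.; 15.3919 g → 6 s.f.
The fewest is 3 significant figures, from 9.83 × 10⁻¹ mL.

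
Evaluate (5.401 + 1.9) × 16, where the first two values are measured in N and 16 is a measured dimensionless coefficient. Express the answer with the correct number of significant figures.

5.401 N + 1.9 N = 7.301 N; the sum is limited to 1 decimal place (2 s.f.).
Carrying full precision, 7.301 × 16 = 116.816 N; 16 has 2 s.f., so the result keeps min(2, 2) = 2 s.f.
Rounded to 2 significant figures: 1.2 × 10² N.

1.2 × 10² N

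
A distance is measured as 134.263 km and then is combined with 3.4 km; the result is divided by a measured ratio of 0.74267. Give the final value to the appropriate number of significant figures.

134.263 km + 3.4 km = 137.663 km; the sum is limited to 1 decimal place (4 s.f.).
Carrying full precision, 137.663 ÷ 0.74267 = 185.362273957… km; 0.74267 has 5 s.f., so the result keeps min(4, 5) = 4 s.f.
Rounded to 4 significant figures: 185.4 km.

185.4 km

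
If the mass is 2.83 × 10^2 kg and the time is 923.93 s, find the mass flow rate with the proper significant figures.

0.306 kg/s

mass flow rate = 2.83 × 10^2 kg ÷ 923.93 s = 0.306300260842… kg/s.
2.83 × 10^2 has 3 significant figures; 923.93 has 5.
Division/multiplication keeps the fewest: 3 significant figures.
Rounded: 0.306 kg/s.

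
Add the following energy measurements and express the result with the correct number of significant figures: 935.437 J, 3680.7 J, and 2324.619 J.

6940.8 J

935.437 J + 3680.7 J + 2324.619 J = 6940.756 J.
Addition/subtraction keeps the fewest decimal places: 935.437 → 3 decimal places, 3680.7 → 1 decimal place, 2324.619 → 3 decimal places; limit is 1.
Rounded to 1 decimal place: 6940.8 J.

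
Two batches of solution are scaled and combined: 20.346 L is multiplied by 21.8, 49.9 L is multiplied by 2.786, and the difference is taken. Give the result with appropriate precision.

305 L

20.346 × 21.8 = 443.5428 → 444 L (3 s.f., last digit at the 10^0 place).
49.9 × 2.786 = 139.0214 → 139 L (3 s.f., last digit at the 10^0 place).
Difference: 304.5214 L; keep the coarser place, 10^0.
Result: 305 L.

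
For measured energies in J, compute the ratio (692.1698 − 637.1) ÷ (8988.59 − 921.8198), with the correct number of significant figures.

0.00683

692.1698 − 637.1 = 55.0698, limited to 1 d.p. → 3 s.f.; 8988.59 − 921.8198 = 8066.7702, limited to 2 d.p. → 6 s.f.
Carrying full precision, 55.0698 ÷ 8066.7702 = 0.00682674709142…; keep min(3, 6) = 3 s.f.
Rounded to 3 significant figures: 0.00683.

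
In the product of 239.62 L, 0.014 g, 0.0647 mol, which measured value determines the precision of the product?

239.62 L → 5 s.f.; 0.014 g → 2 s.f.; 0.0647 mol → 3 s.f.
The fewest is 2 significant figures, from 0.014 g.

0.014 g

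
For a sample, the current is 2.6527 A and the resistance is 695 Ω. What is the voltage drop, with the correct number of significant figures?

voltage drop = 2.6527 A × 695 Ω = 1843.6265 V.
2.6527 has 5 significant figures; 695 has 3.
Division/multiplication keeps the fewest: 3 significant figures.
Rounded: 1.84 × 10³ V.

1.84 × 10³ V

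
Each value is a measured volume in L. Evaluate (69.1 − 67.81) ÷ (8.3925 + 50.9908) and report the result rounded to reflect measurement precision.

0.022

69.1 − 67.81 = 1.29, limited to 1 d.p. → 2 s.f.; 8.3925 + 50.9908 = 59.3833, limited to 4 d.p. → 6 s.f.
Carrying full precision, 1.29 ÷ 59.3833 = 0.0217232791037…; keep min(2, 6) = 2 s.f.
Rounded to 2 significant figures: 0.022.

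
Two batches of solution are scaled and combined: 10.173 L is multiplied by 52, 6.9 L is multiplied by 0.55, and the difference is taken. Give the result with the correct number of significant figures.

10.173 × 52 = 528.996 → 5.3 × 10^2 L (2 s.f., last digit at the 10^1 place).
6.9 × 0.55 = 3.795 → 3.8 L (2 s.f., last digit at the 10^-1 place).
Difference: 525.201 L; keep the coarser place, 10^1.
Result: 5.3 × 10^2 L.

5.3 × 10^2 L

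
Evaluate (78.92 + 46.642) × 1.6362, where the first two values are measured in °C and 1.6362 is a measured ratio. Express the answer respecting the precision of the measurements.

2.0544 × 10² °C

78.92 °C + 46.642 °C = 125.562 °C; the sum is limited to 2 decimal places (5 s.f.).
Carrying full precision, 125.562 × 1.6362 = 205.4445444 °C; 1.6362 has 5 s.f., so the result keeps min(5, 5) = 5 s.f.
Rounded to 5 significant figures: 2.0544 × 10² °C.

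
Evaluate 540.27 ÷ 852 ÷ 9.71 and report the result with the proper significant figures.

0.0653

540.27 ÷ 852 ÷ 9.71 = 0.0653058412266…
Multiplication/division keeps the fewest significant figures: 540.27 → 5 s.f., 852 → 3 s.f., 9.71 → 3 s.f.; limit is 3.
Rounded to 3 significant figures: 0.0653.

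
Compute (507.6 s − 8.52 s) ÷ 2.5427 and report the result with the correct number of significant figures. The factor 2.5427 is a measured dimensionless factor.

196.3 s

507.6 s − 8.52 s = 499.08 s; the difference is limited to 1 decimal place (4 s.f.).
Carrying full precision, 499.08 ÷ 2.5427 = 196.279545365… s; 2.5427 has 5 s.f., so the result keeps min(4, 5) = 4 s.f.
Rounded to 4 significant figures: 196.3 s.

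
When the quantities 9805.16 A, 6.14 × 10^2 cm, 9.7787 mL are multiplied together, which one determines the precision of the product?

9805.16 A → 6 s.f.; 6.14 × 10^2 cm → 3 s.f.; 9.7787 mL → 5 s.f.
The fewest is 3 significant figures, from 6.14 × 10^2 cm.

6.14 × 10^2 cm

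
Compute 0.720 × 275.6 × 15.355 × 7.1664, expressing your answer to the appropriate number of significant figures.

2.18 × 10^4

0.720 × 275.6 × 15.355 × 7.1664 = 21835.4715671…
Multiplication/division keeps the fewest significant figures: 0.720 → 3 s.f., 275.6 → 4 s.f., 15.355 → 5 s.f., 7.1664 → 5 s.f.; limit is 3.
Rounded to 3 significant figures: 2.18 × 10^4.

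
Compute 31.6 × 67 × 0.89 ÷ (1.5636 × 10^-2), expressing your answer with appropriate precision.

31.6 × 67 × 0.89 ÷ (1.5636 × 10^-2) = 120510.872346…
Multiplication/division keeps the fewest significant figures: 31.6 → 3 s.f., 67 → 2 s.f., 0.89 → 2 s.f., 1.5636 × 10^-2 → 5 s.f.; limit is 2.
Rounded to 2 significant figures: 1.2 × 10^5.

1.2 × 10^5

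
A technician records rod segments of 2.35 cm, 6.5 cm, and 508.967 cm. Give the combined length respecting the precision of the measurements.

517.8 cm

2.35 cm + 6.5 cm + 508.967 cm = 517.817 cm.
Addition/subtraction keeps the fewest decimal places: 2.35 → 2 decimal places, 6.5 → 1 decimal place, 508.967 → 3 decimal places; limit is 1.
Rounded to 1 decimal place: 517.8 cm.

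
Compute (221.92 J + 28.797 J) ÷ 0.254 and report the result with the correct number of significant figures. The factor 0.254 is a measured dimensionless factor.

221.92 J + 28.797 J = 250.717 J; the sum is limited to 2 decimal places (5 s.f.).
Carrying full precision, 250.717 ÷ 0.254 = 987.07480315… J; 0.254 has 3 s.f., so the result keeps min(5, 3) = 3 s.f.
Rounded to 3 significant figures: 987 J.

987 J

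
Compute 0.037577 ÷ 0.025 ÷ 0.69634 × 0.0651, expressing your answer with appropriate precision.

0.14

0.037577 ÷ 0.025 ÷ 0.69634 × 0.0651 = 0.140521164948…
Multiplication/division keeps the fewest significant figures: 0.037577 → 5 s.f., 0.025 → 2 s.f., 0.69634 → 5 s.f., 0.0651 → 3 s.f.; limit is 2.
Rounded to 2 significant figures: 0.14.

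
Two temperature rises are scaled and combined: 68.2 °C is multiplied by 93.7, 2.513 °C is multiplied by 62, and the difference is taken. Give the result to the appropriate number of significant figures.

6.23 × 10^3 °C

68.2 × 93.7 = 6390.34 → 6.39 × 10^3 °C (3 s.f., last digit at the 10^1 place).
2.513 × 62 = 155.806 → 1.6 × 10^2 °C (2 s.f., last digit at the 10^1 place).
Difference: 6234.534 °C; keep the coarser place, 10^1.
Result: 6.23 × 10^3 °C.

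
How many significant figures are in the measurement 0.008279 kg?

4

0.008279: leading zeros are not significant.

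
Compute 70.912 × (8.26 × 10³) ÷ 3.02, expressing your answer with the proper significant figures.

70.912 × (8.26 × 10³) ÷ 3.02 = 193951.364238…
Multiplication/division keeps the fewest significant figures: 70.912 → 5 s.f., 8.26 × 10³ → 3 s.f., 3.02 → 3 s.f.; limit is 3.
Rounded to 3 significant figures: 1.94 × 10⁵.

1.94 × 10⁵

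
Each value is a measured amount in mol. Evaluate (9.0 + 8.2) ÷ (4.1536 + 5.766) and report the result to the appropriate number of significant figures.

9.0 + 8.2 = 17.2, limited to 1 d.p. → 3 s.f.; 4.1536 + 5.766 = 9.9196, limited to 3 d.p. → 4 s.f.
Carrying full precision, 17.2 ÷ 9.9196 = 1.73394088471…; keep min(3, 4) = 3 s.f.
Rounded to 3 significant figures: 1.73.

1.73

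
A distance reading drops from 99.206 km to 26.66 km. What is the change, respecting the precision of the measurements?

72.55 km

99.206 km − 26.66 km = 72.546 km.
Addition/subtraction keeps the fewest decimal places: 99.206 → 3 decimal places, 26.66 → 2 decimal places; limit is 2.
Rounded to 2 decimal places: 72.55 km.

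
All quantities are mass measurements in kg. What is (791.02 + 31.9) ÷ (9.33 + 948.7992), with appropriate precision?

791.02 + 31.9 = 822.92, limited to 1 d.p. → 4 s.f.; 9.33 + 948.7992 = 958.1292, limited to 2 d.p. → 5 s.f.
Carrying full precision, 822.92 ÷ 958.1292 = 0.858882079786…; keep min(4, 5) = 4 s.f.
Rounded to 4 significant figures: 0.8589.

0.8589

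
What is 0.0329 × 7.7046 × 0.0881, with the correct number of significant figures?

0.0329 × 7.7046 × 0.0881 = 0.022331706054
Multiplication/division keeps the fewest significant figures: 0.0329 → 3 s.f., 7.7046 → 5 s.f., 0.0881 → 3 s.f.; limit is 3.
Rounded to 3 significant figures: 0.0223.

0.0223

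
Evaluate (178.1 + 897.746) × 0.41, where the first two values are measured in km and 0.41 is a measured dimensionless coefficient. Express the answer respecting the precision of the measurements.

4.4 × 10^2 km

178.1 km + 897.746 km = 1075.846 km; the sum is limited to 1 decimal place (5 s.f.).
Carrying full precision, 1075.846 × 0.41 = 441.09686 km; 0.41 has 2 s.f., so the result keeps min(5, 2) = 2 s.f.
Rounded to 2 significant figures: 4.4 × 10^2 km.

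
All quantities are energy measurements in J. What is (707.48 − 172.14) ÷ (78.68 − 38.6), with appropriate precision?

13.4

707.48 − 172.14 = 535.34, limited to 2 d.p. → 5 s.f.; 78.68 − 38.6 = 40.08, limited to 1 d.p. → 3 s.f.
Carrying full precision, 535.34 ÷ 40.08 = 13.3567864271…; keep min(5, 3) = 3 s.f.
Rounded to 3 significant figures: 13.4.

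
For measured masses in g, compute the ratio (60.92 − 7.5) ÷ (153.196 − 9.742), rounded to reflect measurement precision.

0.372

60.92 − 7.5 = 53.42, limited to 1 d.p. → 3 s.f.; 153.196 − 9.742 = 143.454, limited to 3 d.p. → 6 s.f.
Carrying full precision, 53.42 ÷ 143.454 = 0.372384178901…; keep min(3, 6) = 3 s.f.
Rounded to 3 significant figures: 0.372.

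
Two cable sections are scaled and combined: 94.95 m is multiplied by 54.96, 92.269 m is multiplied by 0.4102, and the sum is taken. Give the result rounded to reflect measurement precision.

5256 m

94.95 × 54.96 = 5218.452 → 5218 m (4 s.f., last digit at the 10^0 place).
92.269 × 0.4102 = 37.8487438 → 37.85 m (4 s.f., last digit at the 10^-2 place).
Sum: 5256.3007438 m; keep the coarser place, 10^0.
Result: 5256 m.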